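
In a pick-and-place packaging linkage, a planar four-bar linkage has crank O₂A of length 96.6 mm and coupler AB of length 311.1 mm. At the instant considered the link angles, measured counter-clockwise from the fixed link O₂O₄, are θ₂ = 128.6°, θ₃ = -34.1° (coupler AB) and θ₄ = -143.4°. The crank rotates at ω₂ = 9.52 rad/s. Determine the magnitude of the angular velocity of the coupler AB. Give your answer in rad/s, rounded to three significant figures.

3.13

ω₂ = 9.52 rad/s
Differentiating the loop-closure r₂e^{iθ₂}+r₃e^{iθ₃}=r₁+r₄e^{iθ₄} gives r₂ω₂e^{iθ₂}+r₃ω₃e^{iθ₃}=r₄ω₄e^{iθ₄}.
Eliminating the other unknown: ω₃ = r₂ω₂ sin(θ₄−θ₂) / [r₃ sin(θ₃−θ₄)].
Numerator sine = +0.99939; denominator sine = +0.94380.
Result = 0.0966·9.52·(+0.99939) / (0.3111·(+0.94380)) = +3.1302 rad/s; magnitude 3.1302 rad/s.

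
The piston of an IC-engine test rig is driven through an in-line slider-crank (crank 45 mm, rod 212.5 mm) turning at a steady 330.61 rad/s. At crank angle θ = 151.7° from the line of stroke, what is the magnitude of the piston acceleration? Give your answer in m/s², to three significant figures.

3750

ω = 330.6 rad/s
x(θ) = r cosθ + √(L² − r² sin²θ); with ω constant, a = ω²·d²x/dθ².
d²x/dθ² = −r cosθ − r²(cos2θ)/√u − r⁴ sin²2θ/(4u^{3/2}),  u = L² − r² sin²θ = 0.0447011 m².
Substituting r = 0.045 m, L = 0.2125 m, θ = 151.7°: d²x/dθ² = +0.034273 m.
a = ω²·d²x/dθ² = (330.6)²·(+0.034273) = +3746.2 m/s²;  |a| = 3746.2 m/s².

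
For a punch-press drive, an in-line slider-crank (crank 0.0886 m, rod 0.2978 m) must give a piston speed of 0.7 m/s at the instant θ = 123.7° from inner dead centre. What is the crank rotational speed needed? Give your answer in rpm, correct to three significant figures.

109

For an in-line slider-crank, |v_piston| = rω|sinθ|·[1 + r cosθ/√(L² − r² sin²θ)].
With r = 0.0886 m, L = 0.2978 m, θ = 123.7°: the bracketed kinematic factor |dx/dθ| = 0.061153 m.
ω = v/|dx/dθ| = 0.7/0.061153 = 11.447 rad/s.
N = 60ω/(2π) = 109.31 rpm.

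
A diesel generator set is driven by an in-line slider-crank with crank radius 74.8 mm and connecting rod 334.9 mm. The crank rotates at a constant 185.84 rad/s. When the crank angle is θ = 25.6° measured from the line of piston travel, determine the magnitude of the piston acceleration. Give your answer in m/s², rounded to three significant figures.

ω = 185.8 rad/s
x(θ) = r cosθ + √(L² − r² sin²θ); with ω constant, a = ω²·d²x/dθ².
d²x/dθ² = −r cosθ − r²(cos2θ)/√u − r⁴ sin²2θ/(4u^{3/2}),  u = L² − r² sin²θ = 0.111113 m².
Substituting r = 0.0748 m, L = 0.3349 m, θ = 25.6°: d²x/dθ² = -0.078103 m.
a = ω²·d²x/dθ² = (185.8)²·(-0.078103) = -2697.4 m/s²;  |a| = 2697.4 m/s².

2700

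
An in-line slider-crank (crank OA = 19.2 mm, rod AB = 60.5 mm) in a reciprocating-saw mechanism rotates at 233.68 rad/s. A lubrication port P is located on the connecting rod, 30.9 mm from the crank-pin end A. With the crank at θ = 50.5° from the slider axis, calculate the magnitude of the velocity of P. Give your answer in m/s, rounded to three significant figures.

4.08

ω = 233.7 rad/s.  Crank-pin speed |V_A| = rω = 4.4867 m/s, perpendicular to OA.
Rod angle: sinφ = −(r/L) sinθ ⇒ φ = -14.175°; ω_rod = −rω cosθ/√(L²−r²sin²θ) = -48.653 rad/s.
V_P = V_A + ω_rod × AP, with AP = 0.0309 m along the rod.
Components: V_Px = −rω sinθ − a·ω_rod·sinφ = -3.8302 m/s;  V_Py = rω cosθ + a·ω_rod·cosφ = +1.3963 m/s.
|V_P| = √(V_Px² + V_Py²) = 4.0767 m/s.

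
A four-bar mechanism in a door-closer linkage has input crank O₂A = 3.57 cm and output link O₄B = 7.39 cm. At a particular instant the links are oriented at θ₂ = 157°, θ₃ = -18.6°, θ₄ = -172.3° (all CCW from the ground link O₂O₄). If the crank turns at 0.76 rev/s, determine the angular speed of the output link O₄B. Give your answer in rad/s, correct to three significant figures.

0.399

ω₂ = 4.775 rad/s (from 0.76 rev/s).
Differentiating the loop-closure r₂e^{iθ₂}+r₃e^{iθ₃}=r₁+r₄e^{iθ₄} gives r₂ω₂e^{iθ₂}+r₃ω₃e^{iθ₃}=r₄ω₄e^{iθ₄}.
Eliminating the other unknown: ω₄ = r₂ω₂ sin(θ₂−θ₃) / [r₄ sin(θ₄−θ₃)].
Numerator sine = +0.07672; denominator sine = -0.44307.
Result = 0.0357·4.775·(+0.07672) / (0.0739·(-0.44307)) = -0.39944 rad/s; magnitude 0.39944 rad/s.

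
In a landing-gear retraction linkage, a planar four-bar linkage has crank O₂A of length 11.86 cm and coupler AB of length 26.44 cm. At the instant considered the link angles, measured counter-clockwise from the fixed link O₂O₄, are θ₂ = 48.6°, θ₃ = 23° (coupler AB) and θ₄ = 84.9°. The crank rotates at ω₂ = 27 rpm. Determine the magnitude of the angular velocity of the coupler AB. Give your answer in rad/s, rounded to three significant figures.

0.851

ω₂ = 2.827 rad/s (from 27 rpm).
Differentiating the loop-closure r₂e^{iθ₂}+r₃e^{iθ₃}=r₁+r₄e^{iθ₄} gives r₂ω₂e^{iθ₂}+r₃ω₃e^{iθ₃}=r₄ω₄e^{iθ₄}.
Eliminating the other unknown: ω₃ = r₂ω₂ sin(θ₄−θ₂) / [r₃ sin(θ₃−θ₄)].
Numerator sine = +0.59201; denominator sine = -0.88213.
Result = 0.1186·2.827·(+0.59201) / (0.2644·(-0.88213)) = -0.85117 rad/s; magnitude 0.85117 rad/s.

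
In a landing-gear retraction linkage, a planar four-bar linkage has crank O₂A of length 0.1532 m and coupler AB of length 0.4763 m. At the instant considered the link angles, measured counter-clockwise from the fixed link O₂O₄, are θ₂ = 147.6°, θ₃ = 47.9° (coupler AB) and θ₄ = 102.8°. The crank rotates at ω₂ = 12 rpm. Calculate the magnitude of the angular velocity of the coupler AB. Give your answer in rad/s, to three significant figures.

0.348

ω₂ = 1.257 rad/s (from 12 rpm).
Differentiating the loop-closure r₂e^{iθ₂}+r₃e^{iθ₃}=r₁+r₄e^{iθ₄} gives r₂ω₂e^{iθ₂}+r₃ω₃e^{iθ₃}=r₄ω₄e^{iθ₄}.
Eliminating the other unknown: ω₃ = r₂ω₂ sin(θ₄−θ₂) / [r₃ sin(θ₃−θ₄)].
Numerator sine = -0.70463; denominator sine = -0.81815.
Result = 0.1532·1.257·(-0.70463) / (0.4763·(-0.81815)) = +0.34811 rad/s; magnitude 0.34811 rad/s.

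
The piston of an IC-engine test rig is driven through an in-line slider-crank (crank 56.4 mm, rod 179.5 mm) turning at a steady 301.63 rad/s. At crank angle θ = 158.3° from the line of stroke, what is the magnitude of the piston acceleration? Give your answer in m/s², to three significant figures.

ω = 301.6 rad/s
x(θ) = r cosθ + √(L² − r² sin²θ); with ω constant, a = ω²·d²x/dθ².
d²x/dθ² = −r cosθ − r²(cos2θ)/√u − r⁴ sin²2θ/(4u^{3/2}),  u = L² − r² sin²θ = 0.0317854 m².
Substituting r = 0.0564 m, L = 0.1795 m, θ = 158.3°: d²x/dθ² = +0.039229 m.
a = ω²·d²x/dθ² = (301.6)²·(+0.039229) = +3569.1 m/s²;  |a| = 3569.1 m/s².

3570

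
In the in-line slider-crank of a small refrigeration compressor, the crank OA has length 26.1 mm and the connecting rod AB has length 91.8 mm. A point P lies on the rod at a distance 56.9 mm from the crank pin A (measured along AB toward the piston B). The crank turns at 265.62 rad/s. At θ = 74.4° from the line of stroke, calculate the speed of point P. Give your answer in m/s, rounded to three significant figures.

ω = 265.6 rad/s.  Crank-pin speed |V_A| = rω = 6.9327 m/s, perpendicular to OA.
Rod angle: sinφ = −(r/L) sinθ ⇒ φ = -15.893°; ω_rod = −rω cosθ/√(L²−r²sin²θ) = -21.116 rad/s.
V_P = V_A + ω_rod × AP, with AP = 0.0569 m along the rod.
Components: V_Px = −rω sinθ − a·ω_rod·sinφ = -7.0063 m/s;  V_Py = rω cosθ + a·ω_rod·cosφ = +0.70877 m/s.
|V_P| = √(V_Px² + V_Py²) = 7.0421 m/s.

7.04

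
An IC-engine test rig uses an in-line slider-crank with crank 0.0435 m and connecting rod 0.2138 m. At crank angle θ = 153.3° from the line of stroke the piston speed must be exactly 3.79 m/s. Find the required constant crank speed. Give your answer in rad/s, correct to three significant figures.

For an in-line slider-crank, |v_piston| = rω|sinθ|·[1 + r cosθ/√(L² − r² sin²θ)].
With r = 0.0435 m, L = 0.2138 m, θ = 153.3°: the bracketed kinematic factor |dx/dθ| = 0.015978 m.
ω = v/|dx/dθ| = 3.79/0.015978 = 237.2 rad/s.

237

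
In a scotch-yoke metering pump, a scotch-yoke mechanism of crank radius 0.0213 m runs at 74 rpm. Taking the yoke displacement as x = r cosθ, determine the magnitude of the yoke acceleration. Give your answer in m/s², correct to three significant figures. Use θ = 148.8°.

1.09

ω = 7.749 rad/s (from 74 rpm).
x = r cosθ ⇒ ẍ = −rω² cosθ (ω constant).
|a| = rω²|cosθ| = 0.0213·(7.749)²·|cos 148.8°| = 1.0941 m/s².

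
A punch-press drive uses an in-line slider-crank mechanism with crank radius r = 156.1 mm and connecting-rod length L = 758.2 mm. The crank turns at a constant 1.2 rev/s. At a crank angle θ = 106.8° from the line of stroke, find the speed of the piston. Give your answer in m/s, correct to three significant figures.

1.06

ω = 2π·1.2 = 7.54 rad/s
For an in-line slider-crank, x = r cosθ + √(L² − r² sin²θ), so v = −rω sinθ·[1 + r cosθ/√(L² − r² sin²θ)].
With r = 0.1561 m, L = 0.7582 m, θ = 106.8°: √(L² − r² sin²θ) = 0.74333 m.
v = −0.1561·7.54·0.95732·[1 + 0.1561·-0.28903/0.74333] = -1.0583 m/s.
|v| = 1.0583 m/s.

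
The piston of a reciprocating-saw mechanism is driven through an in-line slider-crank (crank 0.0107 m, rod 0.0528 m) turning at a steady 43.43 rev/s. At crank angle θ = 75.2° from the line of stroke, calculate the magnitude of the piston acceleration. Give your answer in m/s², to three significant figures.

60.8

ω = 2π·43.4 = 272.9 rad/s
x(θ) = r cosθ + √(L² − r² sin²θ); with ω constant, a = ω²·d²x/dθ².
d²x/dθ² = −r cosθ − r²(cos2θ)/√u − r⁴ sin²2θ/(4u^{3/2}),  u = L² − r² sin²θ = 0.00268082 m².
Substituting r = 0.0107 m, L = 0.0528 m, θ = 75.2°: d²x/dθ² = -0.00081638 m.
a = ω²·d²x/dθ² = (272.9)²·(-0.00081638) = -60.79 m/s²;  |a| = 60.79 m/s².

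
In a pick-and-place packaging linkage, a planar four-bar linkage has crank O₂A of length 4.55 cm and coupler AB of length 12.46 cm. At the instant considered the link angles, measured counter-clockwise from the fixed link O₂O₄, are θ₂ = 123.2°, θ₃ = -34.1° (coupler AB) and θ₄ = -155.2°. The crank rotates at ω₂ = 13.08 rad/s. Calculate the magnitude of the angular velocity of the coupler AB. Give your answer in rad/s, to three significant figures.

ω₂ = 13.08 rad/s
Differentiating the loop-closure r₂e^{iθ₂}+r₃e^{iθ₃}=r₁+r₄e^{iθ₄} gives r₂ω₂e^{iθ₂}+r₃ω₃e^{iθ₃}=r₄ω₄e^{iθ₄}.
Eliminating the other unknown: ω₃ = r₂ω₂ sin(θ₄−θ₂) / [r₃ sin(θ₃−θ₄)].
Numerator sine = +0.98927; denominator sine = +0.85627.
Result = 0.0455·13.08·(+0.98927) / (0.1246·(+0.85627)) = +5.5183 rad/s; magnitude 5.5183 rad/s.

5.52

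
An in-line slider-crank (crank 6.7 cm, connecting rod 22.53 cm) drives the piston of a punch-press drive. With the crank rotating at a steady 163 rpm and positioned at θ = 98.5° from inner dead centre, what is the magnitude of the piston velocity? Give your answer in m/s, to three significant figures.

1.08

ω = 2π·163/60 = 17.07 rad/s
For an in-line slider-crank, x = r cosθ + √(L² − r² sin²θ), so v = −rω sinθ·[1 + r cosθ/√(L² − r² sin²θ)].
With r = 0.067 m, L = 0.2253 m, θ = 98.5°: √(L² − r² sin²θ) = 0.21534 m.
v = −0.067·17.07·0.98902·[1 + 0.067·-0.14781/0.21534] = -1.0791 m/s.
|v| = 1.0791 m/s.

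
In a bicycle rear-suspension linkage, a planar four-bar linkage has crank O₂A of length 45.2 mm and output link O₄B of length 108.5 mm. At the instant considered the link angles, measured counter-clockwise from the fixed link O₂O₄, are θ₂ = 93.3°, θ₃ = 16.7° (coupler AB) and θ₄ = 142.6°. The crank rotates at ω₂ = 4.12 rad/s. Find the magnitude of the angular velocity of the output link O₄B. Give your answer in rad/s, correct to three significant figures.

ω₂ = 4.12 rad/s
Differentiating the loop-closure r₂e^{iθ₂}+r₃e^{iθ₃}=r₁+r₄e^{iθ₄} gives r₂ω₂e^{iθ₂}+r₃ω₃e^{iθ₃}=r₄ω₄e^{iθ₄}.
Eliminating the other unknown: ω₄ = r₂ω₂ sin(θ₂−θ₃) / [r₄ sin(θ₄−θ₃)].
Numerator sine = +0.97278; denominator sine = +0.81004.
Result = 0.0452·4.12·(+0.97278) / (0.1085·(+0.81004)) = +2.0612 rad/s; magnitude 2.0612 rad/s.

2.06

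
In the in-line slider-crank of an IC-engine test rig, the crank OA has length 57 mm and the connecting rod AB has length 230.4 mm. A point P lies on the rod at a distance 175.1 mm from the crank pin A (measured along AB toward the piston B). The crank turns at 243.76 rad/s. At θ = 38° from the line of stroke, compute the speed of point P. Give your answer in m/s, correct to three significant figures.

10.2

ω = 243.8 rad/s.  Crank-pin speed |V_A| = rω = 13.894 m/s, perpendicular to OA.
Rod angle: sinφ = −(r/L) sinθ ⇒ φ = -8.761°; ω_rod = −rω cosθ/√(L²−r²sin²θ) = -48.082 rad/s.
V_P = V_A + ω_rod × AP, with AP = 0.1751 m along the rod.
Components: V_Px = −rω sinθ − a·ω_rod·sinφ = -9.8365 m/s;  V_Py = rω cosθ + a·ω_rod·cosφ = +2.6279 m/s.
|V_P| = √(V_Px² + V_Py²) = 10.182 m/s.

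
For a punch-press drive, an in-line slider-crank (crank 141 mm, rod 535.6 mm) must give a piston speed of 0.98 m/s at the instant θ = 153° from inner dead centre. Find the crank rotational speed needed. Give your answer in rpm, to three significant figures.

191

For an in-line slider-crank, |v_piston| = rω|sinθ|·[1 + r cosθ/√(L² − r² sin²θ)].
With r = 0.141 m, L = 0.5356 m, θ = 153°: the bracketed kinematic factor |dx/dθ| = 0.048889 m.
ω = v/|dx/dθ| = 0.98/0.048889 = 20.045 rad/s.
N = 60ω/(2π) = 191.42 rpm.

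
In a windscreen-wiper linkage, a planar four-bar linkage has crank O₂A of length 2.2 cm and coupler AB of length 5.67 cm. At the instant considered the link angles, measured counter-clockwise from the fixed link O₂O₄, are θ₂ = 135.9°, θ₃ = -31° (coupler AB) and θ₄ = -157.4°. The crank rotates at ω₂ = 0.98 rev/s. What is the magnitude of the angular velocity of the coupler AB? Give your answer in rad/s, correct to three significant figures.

ω₂ = 6.158 rad/s (from 0.98 rev/s).
Differentiating the loop-closure r₂e^{iθ₂}+r₃e^{iθ₃}=r₁+r₄e^{iθ₄} gives r₂ω₂e^{iθ₂}+r₃ω₃e^{iθ₃}=r₄ω₄e^{iθ₄}.
Eliminating the other unknown: ω₃ = r₂ω₂ sin(θ₄−θ₂) / [r₃ sin(θ₃−θ₄)].
Numerator sine = +0.91845; denominator sine = +0.80489.
Result = 0.022·6.158·(+0.91845) / (0.0567·(+0.80489)) = +2.7262 rad/s; magnitude 2.7262 rad/s.

2.73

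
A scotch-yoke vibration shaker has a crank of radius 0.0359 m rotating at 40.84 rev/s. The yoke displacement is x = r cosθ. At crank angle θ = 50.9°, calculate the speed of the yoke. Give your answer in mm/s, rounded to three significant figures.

7150

ω = 256.6 rad/s (from 40.84 rev/s).
x = r cosθ ⇒ ẋ = −rω sinθ.
|v| = rω|sinθ| = 0.0359·256.6·|sin 50.9°| = 7.149 m/s = 7149 mm/s.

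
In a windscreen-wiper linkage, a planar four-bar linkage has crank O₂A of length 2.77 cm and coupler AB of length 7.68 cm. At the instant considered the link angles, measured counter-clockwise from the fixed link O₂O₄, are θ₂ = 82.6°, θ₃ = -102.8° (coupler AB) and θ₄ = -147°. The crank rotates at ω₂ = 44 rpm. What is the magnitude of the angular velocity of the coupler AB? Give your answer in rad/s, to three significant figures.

1.82

ω₂ = 4.608 rad/s (from 44 rpm).
Differentiating the loop-closure r₂e^{iθ₂}+r₃e^{iθ₃}=r₁+r₄e^{iθ₄} gives r₂ω₂e^{iθ₂}+r₃ω₃e^{iθ₃}=r₄ω₄e^{iθ₄}.
Eliminating the other unknown: ω₃ = r₂ω₂ sin(θ₄−θ₂) / [r₃ sin(θ₃−θ₄)].
Numerator sine = +0.76154; denominator sine = +0.69717.
Result = 0.0277·4.608·(+0.76154) / (0.0768·(+0.69717)) = +1.8153 rad/s; magnitude 1.8153 rad/s.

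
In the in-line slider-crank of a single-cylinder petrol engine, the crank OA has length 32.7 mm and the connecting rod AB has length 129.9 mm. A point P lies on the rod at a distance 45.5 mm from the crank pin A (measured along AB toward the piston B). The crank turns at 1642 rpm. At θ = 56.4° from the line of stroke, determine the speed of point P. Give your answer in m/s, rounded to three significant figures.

5.32

ω = 171.9 rad/s.  Crank-pin speed |V_A| = rω = 5.6228 m/s, perpendicular to OA.
Rod angle: sinφ = −(r/L) sinθ ⇒ φ = -12.103°; ω_rod = −rω cosθ/√(L²−r²sin²θ) = -24.498 rad/s.
V_P = V_A + ω_rod × AP, with AP = 0.0455 m along the rod.
Components: V_Px = −rω sinθ − a·ω_rod·sinφ = -4.917 m/s;  V_Py = rω cosθ + a·ω_rod·cosφ = +2.0217 m/s.
|V_P| = √(V_Px² + V_Py²) = 5.3164 m/s.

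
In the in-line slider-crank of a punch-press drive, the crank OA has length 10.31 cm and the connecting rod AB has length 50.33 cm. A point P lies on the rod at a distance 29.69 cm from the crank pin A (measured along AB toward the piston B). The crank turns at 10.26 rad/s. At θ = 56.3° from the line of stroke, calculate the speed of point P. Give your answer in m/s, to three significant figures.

ω = 10.26 rad/s.  Crank-pin speed |V_A| = rω = 1.0578 m/s, perpendicular to OA.
Rod angle: sinφ = −(r/L) sinθ ⇒ φ = -9.812°; ω_rod = −rω cosθ/√(L²−r²sin²θ) = -1.1835 rad/s.
V_P = V_A + ω_rod × AP, with AP = 0.2969 m along the rod.
Components: V_Px = −rω sinθ − a·ω_rod·sinφ = -0.93993 m/s;  V_Py = rω cosθ + a·ω_rod·cosφ = +0.24069 m/s.
|V_P| = √(V_Px² + V_Py²) = 0.97026 m/s.

0.970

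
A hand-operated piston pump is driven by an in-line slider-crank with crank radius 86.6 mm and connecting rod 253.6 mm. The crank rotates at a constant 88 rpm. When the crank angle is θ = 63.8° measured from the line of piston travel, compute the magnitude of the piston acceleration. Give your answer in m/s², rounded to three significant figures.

ω = 2π·88/60 = 9.215 rad/s
x(θ) = r cosθ + √(L² − r² sin²θ); with ω constant, a = ω²·d²x/dθ².
d²x/dθ² = −r cosθ − r²(cos2θ)/√u − r⁴ sin²2θ/(4u^{3/2}),  u = L² − r² sin²θ = 0.0582753 m².
Substituting r = 0.0866 m, L = 0.2536 m, θ = 63.8°: d²x/dθ² = -0.019907 m.
a = ω²·d²x/dθ² = (9.215)²·(-0.019907) = -1.6905 m/s²;  |a| = 1.6905 m/s².

1.69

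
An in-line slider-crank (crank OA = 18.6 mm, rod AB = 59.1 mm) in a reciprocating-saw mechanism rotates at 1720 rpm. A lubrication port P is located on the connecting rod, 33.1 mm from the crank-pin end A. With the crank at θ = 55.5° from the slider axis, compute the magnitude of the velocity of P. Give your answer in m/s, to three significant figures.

3.16

ω = 180.1 rad/s.  Crank-pin speed |V_A| = rω = 3.3502 m/s, perpendicular to OA.
Rod angle: sinφ = −(r/L) sinθ ⇒ φ = -15.033°; ω_rod = −rω cosθ/√(L²−r²sin²θ) = -33.246 rad/s.
V_P = V_A + ω_rod × AP, with AP = 0.0331 m along the rod.
Components: V_Px = −rω sinθ − a·ω_rod·sinφ = -3.0464 m/s;  V_Py = rω cosθ + a·ω_rod·cosφ = +0.8348 m/s.
|V_P| = √(V_Px² + V_Py²) = 3.1587 m/s.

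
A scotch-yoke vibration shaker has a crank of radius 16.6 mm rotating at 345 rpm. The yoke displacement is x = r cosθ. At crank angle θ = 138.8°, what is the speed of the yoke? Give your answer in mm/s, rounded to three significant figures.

ω = 36.13 rad/s (from 345 rpm).
x = r cosθ ⇒ ẋ = −rω sinθ.
|v| = rω|sinθ| = 0.0166·36.13·|sin 138.8°| = 0.39504 m/s = 395.04 mm/s.

395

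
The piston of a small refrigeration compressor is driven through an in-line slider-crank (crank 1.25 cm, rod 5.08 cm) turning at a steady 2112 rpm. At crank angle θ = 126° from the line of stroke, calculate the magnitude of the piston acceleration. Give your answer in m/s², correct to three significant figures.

405

ω = 2π·2112/60 = 221.2 rad/s
x(θ) = r cosθ + √(L² − r² sin²θ); with ω constant, a = ω²·d²x/dθ².
d²x/dθ² = −r cosθ − r²(cos2θ)/√u − r⁴ sin²2θ/(4u^{3/2}),  u = L² − r² sin²θ = 0.00247837 m².
Substituting r = 0.0125 m, L = 0.0508 m, θ = 126°: d²x/dθ² = +0.0082725 m.
a = ω²·d²x/dθ² = (221.2)²·(+0.0082725) = +404.65 m/s²;  |a| = 404.65 m/s².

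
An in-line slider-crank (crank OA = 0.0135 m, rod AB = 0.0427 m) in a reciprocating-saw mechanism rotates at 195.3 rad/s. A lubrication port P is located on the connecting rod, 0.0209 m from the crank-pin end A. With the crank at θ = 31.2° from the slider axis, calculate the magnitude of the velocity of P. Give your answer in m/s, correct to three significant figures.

1.93

ω = 195.3 rad/s.  Crank-pin speed |V_A| = rω = 2.6366 m/s, perpendicular to OA.
Rod angle: sinφ = −(r/L) sinθ ⇒ φ = -9.426°; ω_rod = −rω cosθ/√(L²−r²sin²θ) = -53.538 rad/s.
V_P = V_A + ω_rod × AP, with AP = 0.0209 m along the rod.
Components: V_Px = −rω sinθ − a·ω_rod·sinφ = -1.5491 m/s;  V_Py = rω cosθ + a·ω_rod·cosφ = +1.1514 m/s.
|V_P| = √(V_Px² + V_Py²) = 1.9301 m/s.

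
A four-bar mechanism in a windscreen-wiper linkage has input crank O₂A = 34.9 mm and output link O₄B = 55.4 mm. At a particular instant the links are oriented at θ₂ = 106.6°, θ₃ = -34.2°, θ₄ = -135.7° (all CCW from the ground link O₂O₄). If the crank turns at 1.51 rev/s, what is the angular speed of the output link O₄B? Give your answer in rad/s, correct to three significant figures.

3.85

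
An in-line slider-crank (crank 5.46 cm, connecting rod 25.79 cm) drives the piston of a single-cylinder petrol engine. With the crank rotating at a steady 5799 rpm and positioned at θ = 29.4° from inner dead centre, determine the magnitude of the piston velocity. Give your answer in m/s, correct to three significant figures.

19.3

ω = 2π·5799/60 = 607.3 rad/s
For an in-line slider-crank, x = r cosθ + √(L² − r² sin²θ), so v = −rω sinθ·[1 + r cosθ/√(L² − r² sin²θ)].
With r = 0.0546 m, L = 0.2579 m, θ = 29.4°: √(L² − r² sin²θ) = 0.2565 m.
v = −0.0546·607.3·0.49090·[1 + 0.0546·0.87121/0.2565] = -19.295 m/s.
|v| = 19.295 m/s.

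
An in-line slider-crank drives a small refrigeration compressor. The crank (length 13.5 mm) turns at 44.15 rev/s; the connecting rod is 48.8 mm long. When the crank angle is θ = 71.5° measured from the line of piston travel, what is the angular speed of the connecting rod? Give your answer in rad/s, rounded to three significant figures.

ω = 277.4 rad/s (converted from 44.15 rev/s).
The rod makes angle φ with the slider axis where L sinφ = r sinθ; differentiating, L cosφ·φ̇ = r ω cosθ.
L cosφ = √(L² − r² sin²θ) = 0.047091 m.
|ω_rod| = r ω |cosθ| / √(L² − r² sin²θ) = 0.0135·277.4·0.31730/0.047091 = 25.234 rad/s.

25.2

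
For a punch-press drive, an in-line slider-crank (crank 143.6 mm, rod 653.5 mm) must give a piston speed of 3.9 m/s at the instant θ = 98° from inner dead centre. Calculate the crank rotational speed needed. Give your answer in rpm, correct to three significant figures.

270

For an in-line slider-crank, |v_piston| = rω|sinθ|·[1 + r cosθ/√(L² − r² sin²θ)].
With r = 0.1436 m, L = 0.6535 m, θ = 98°: the bracketed kinematic factor |dx/dθ| = 0.13775 m.
ω = v/|dx/dθ| = 3.9/0.13775 = 28.313 rad/s.
N = 60ω/(2π) = 270.37 rpm.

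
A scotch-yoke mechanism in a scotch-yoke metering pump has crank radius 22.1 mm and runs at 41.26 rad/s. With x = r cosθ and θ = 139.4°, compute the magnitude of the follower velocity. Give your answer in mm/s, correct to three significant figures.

593

ω = 41.26 rad/s
x = r cosθ ⇒ ẋ = −rω sinθ.
|v| = rω|sinθ| = 0.0221·41.26·|sin 139.4°| = 0.59341 m/s = 593.41 mm/s.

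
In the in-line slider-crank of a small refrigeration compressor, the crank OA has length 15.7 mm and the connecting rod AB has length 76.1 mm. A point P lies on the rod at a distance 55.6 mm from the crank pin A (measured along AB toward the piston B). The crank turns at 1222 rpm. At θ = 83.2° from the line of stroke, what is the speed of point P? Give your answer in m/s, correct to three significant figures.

2.03

ω = 128 rad/s.  Crank-pin speed |V_A| = rω = 2.0091 m/s, perpendicular to OA.
Rod angle: sinφ = −(r/L) sinθ ⇒ φ = -11.821°; ω_rod = −rω cosθ/√(L²−r²sin²θ) = -3.1937 rad/s.
V_P = V_A + ω_rod × AP, with AP = 0.0556 m along the rod.
Components: V_Px = −rω sinθ − a·ω_rod·sinφ = -2.0313 m/s;  V_Py = rω cosθ + a·ω_rod·cosφ = +0.064082 m/s.
|V_P| = √(V_Px² + V_Py²) = 2.0323 m/s.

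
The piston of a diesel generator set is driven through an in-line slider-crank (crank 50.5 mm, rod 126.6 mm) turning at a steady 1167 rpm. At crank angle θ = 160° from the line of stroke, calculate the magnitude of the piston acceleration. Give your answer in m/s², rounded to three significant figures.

471

ω = 2π·1167/60 = 122.2 rad/s
x(θ) = r cosθ + √(L² − r² sin²θ); with ω constant, a = ω²·d²x/dθ².
d²x/dθ² = −r cosθ − r²(cos2θ)/√u − r⁴ sin²2θ/(4u^{3/2}),  u = L² − r² sin²θ = 0.0157292 m².
Substituting r = 0.0505 m, L = 0.1266 m, θ = 160°: d²x/dθ² = +0.031537 m.
a = ω²·d²x/dθ² = (122.2)²·(+0.031537) = +471 m/s²;  |a| = 471 m/s².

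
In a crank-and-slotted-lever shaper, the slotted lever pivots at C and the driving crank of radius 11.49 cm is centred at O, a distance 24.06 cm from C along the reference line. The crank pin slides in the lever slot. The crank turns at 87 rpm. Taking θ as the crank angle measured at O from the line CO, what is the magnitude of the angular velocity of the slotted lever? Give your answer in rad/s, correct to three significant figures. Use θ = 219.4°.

ω = 9.111 rad/s (from 87 rpm).
Crank pin A relative to C: A = (d + r cosθ, r sinθ); lever angle φ = atan2(r sinθ, d + r cosθ).
Differentiating tanφ: φ̇ = rω(d cosθ + r)/(d² + r² + 2dr cosθ).
d² + r² + 2dr cosθ = |CA|² = 0.028366 m²;  d cosθ + r = -0.07102 m.
|ω_lever| = |0.1149·9.111·-0.07102| / 0.028366 = 2.6209 rad/s.

2.62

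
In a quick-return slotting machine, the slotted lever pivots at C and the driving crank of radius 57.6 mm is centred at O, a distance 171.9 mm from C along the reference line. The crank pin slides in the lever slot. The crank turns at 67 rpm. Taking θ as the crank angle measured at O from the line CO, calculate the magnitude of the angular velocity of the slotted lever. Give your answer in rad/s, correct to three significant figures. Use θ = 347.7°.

1.75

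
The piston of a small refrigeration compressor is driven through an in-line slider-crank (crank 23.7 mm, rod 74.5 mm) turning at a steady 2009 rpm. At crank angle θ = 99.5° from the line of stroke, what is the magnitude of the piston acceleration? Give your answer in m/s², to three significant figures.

504

ω = 2π·2009/60 = 210.4 rad/s
x(θ) = r cosθ + √(L² − r² sin²θ); with ω constant, a = ω²·d²x/dθ².
d²x/dθ² = −r cosθ − r²(cos2θ)/√u − r⁴ sin²2θ/(4u^{3/2}),  u = L² − r² sin²θ = 0.00500386 m².
Substituting r = 0.0237 m, L = 0.0745 m, θ = 99.5°: d²x/dθ² = +0.011396 m.
a = ω²·d²x/dθ² = (210.4)²·(+0.011396) = +504.39 m/s²;  |a| = 504.39 m/s².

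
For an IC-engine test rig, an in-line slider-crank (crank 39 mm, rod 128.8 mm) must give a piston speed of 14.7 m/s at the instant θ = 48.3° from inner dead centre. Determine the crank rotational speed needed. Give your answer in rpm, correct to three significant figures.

For an in-line slider-crank, |v_piston| = rω|sinθ|·[1 + r cosθ/√(L² − r² sin²θ)].
With r = 0.039 m, L = 0.1288 m, θ = 48.3°: the bracketed kinematic factor |dx/dθ| = 0.03514 m.
ω = v/|dx/dθ| = 14.7/0.03514 = 418.32 rad/s.
N = 60ω/(2π) = 3994.7 rpm.

3990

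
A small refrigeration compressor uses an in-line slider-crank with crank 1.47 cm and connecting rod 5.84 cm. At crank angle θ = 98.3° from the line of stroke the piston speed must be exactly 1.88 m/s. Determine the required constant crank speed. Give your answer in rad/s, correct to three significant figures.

For an in-line slider-crank, |v_piston| = rω|sinθ|·[1 + r cosθ/√(L² − r² sin²θ)].
With r = 0.0147 m, L = 0.0584 m, θ = 98.3°: the bracketed kinematic factor |dx/dθ| = 0.014 m.
ω = v/|dx/dθ| = 1.88/0.014 = 134.28 rad/s.

134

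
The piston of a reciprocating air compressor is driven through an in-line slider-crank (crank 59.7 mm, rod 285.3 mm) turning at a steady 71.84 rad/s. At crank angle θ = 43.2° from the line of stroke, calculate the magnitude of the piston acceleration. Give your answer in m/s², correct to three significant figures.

229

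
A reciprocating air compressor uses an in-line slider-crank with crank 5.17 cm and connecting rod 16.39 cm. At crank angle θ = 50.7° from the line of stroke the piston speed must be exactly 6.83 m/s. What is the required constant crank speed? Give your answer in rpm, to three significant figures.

For an in-line slider-crank, |v_piston| = rω|sinθ|·[1 + r cosθ/√(L² − r² sin²θ)].
With r = 0.0517 m, L = 0.1639 m, θ = 50.7°: the bracketed kinematic factor |dx/dθ| = 0.04825 m.
ω = v/|dx/dθ| = 6.83/0.04825 = 141.55 rad/s.
N = 60ω/(2π) = 1351.7 rpm.

1350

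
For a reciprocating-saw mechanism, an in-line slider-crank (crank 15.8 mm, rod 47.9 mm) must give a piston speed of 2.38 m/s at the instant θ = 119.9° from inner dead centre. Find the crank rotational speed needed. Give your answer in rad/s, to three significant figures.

For an in-line slider-crank, |v_piston| = rω|sinθ|·[1 + r cosθ/√(L² − r² sin²θ)].
With r = 0.0158 m, L = 0.0479 m, θ = 119.9°: the bracketed kinematic factor |dx/dθ| = 0.011347 m.
ω = v/|dx/dθ| = 2.38/0.011347 = 209.75 rad/s.

210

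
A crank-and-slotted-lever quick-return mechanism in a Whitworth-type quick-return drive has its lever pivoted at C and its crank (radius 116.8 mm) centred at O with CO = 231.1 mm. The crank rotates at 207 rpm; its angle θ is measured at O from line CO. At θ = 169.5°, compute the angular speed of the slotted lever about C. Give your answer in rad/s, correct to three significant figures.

20.0

ω = 21.68 rad/s (from 207 rpm).
Crank pin A relative to C: A = (d + r cosθ, r sinθ); lever angle φ = atan2(r sinθ, d + r cosθ).
Differentiating tanφ: φ̇ = rω(d cosθ + r)/(d² + r² + 2dr cosθ).
d² + r² + 2dr cosθ = |CA|² = 0.0139685 m²;  d cosθ + r = -0.11043 m.
|ω_lever| = |0.1168·21.68·-0.11043| / 0.0139685 = 20.016 rad/s.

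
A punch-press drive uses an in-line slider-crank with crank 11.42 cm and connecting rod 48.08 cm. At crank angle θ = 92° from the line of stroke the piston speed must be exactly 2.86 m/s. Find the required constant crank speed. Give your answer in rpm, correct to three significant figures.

241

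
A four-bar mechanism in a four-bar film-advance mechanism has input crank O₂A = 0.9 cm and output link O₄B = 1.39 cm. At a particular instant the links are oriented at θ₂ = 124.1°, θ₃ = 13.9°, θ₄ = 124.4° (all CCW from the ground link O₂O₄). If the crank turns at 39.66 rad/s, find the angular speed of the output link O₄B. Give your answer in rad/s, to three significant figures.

25.7

ω₂ = 39.66 rad/s
Differentiating the loop-closure r₂e^{iθ₂}+r₃e^{iθ₃}=r₁+r₄e^{iθ₄} gives r₂ω₂e^{iθ₂}+r₃ω₃e^{iθ₃}=r₄ω₄e^{iθ₄}.
Eliminating the other unknown: ω₄ = r₂ω₂ sin(θ₂−θ₃) / [r₄ sin(θ₄−θ₃)].
Numerator sine = +0.93849; denominator sine = +0.93667.
Result = 0.009·39.66·(+0.93849) / (0.0139·(+0.93667)) = +25.729 rad/s; magnitude 25.729 rad/s.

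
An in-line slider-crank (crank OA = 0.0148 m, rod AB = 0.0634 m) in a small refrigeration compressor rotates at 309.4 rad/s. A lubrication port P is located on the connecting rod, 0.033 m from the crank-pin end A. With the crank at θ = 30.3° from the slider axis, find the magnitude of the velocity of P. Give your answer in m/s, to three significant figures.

3.18

ω = 309.4 rad/s.  Crank-pin speed |V_A| = rω = 4.5791 m/s, perpendicular to OA.
Rod angle: sinφ = −(r/L) sinθ ⇒ φ = -6.764°; ω_rod = −rω cosθ/√(L²−r²sin²θ) = -62.797 rad/s.
V_P = V_A + ω_rod × AP, with AP = 0.033 m along the rod.
Components: V_Px = −rω sinθ − a·ω_rod·sinφ = -2.5544 m/s;  V_Py = rω cosθ + a·ω_rod·cosφ = +1.8957 m/s.
|V_P| = √(V_Px² + V_Py²) = 3.181 m/s.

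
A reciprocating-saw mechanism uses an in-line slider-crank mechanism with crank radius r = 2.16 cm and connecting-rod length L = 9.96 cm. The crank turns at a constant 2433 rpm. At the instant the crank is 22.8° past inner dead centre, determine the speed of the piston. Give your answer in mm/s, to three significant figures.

ω = 2π·2433/60 = 254.8 rad/s
For an in-line slider-crank, x = r cosθ + √(L² − r² sin²θ), so v = −rω sinθ·[1 + r cosθ/√(L² − r² sin²θ)].
With r = 0.0216 m, L = 0.0996 m, θ = 22.8°: √(L² − r² sin²θ) = 0.099248 m.
v = −0.0216·254.8·0.38752·[1 + 0.0216·0.92186/0.099248] = -2.5605 m/s.
|v| = 2.5605 m/s = 2560.5 mm/s.

2560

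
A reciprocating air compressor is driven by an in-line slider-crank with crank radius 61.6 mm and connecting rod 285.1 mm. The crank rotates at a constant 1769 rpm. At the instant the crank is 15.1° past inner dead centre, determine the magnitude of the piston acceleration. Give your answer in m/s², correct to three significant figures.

2440

ω = 2π·1769/60 = 185.2 rad/s
x(θ) = r cosθ + √(L² − r² sin²θ); with ω constant, a = ω²·d²x/dθ².
d²x/dθ² = −r cosθ − r²(cos2θ)/√u − r⁴ sin²2θ/(4u^{3/2}),  u = L² − r² sin²θ = 0.0810245 m².
Substituting r = 0.0616 m, L = 0.2851 m, θ = 15.1°: d²x/dθ² = -0.071034 m.
a = ω²·d²x/dθ² = (185.2)²·(-0.071034) = -2437.7 m/s²;  |a| = 2437.7 m/s².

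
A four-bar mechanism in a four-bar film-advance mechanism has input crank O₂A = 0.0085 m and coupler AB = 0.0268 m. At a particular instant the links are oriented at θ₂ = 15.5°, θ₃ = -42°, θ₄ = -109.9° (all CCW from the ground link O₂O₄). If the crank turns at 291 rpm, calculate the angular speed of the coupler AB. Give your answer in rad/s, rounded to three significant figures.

8.50

ω₂ = 30.47 rad/s (from 291 rpm).
Differentiating the loop-closure r₂e^{iθ₂}+r₃e^{iθ₃}=r₁+r₄e^{iθ₄} gives r₂ω₂e^{iθ₂}+r₃ω₃e^{iθ₃}=r₄ω₄e^{iθ₄}.
Eliminating the other unknown: ω₃ = r₂ω₂ sin(θ₄−θ₂) / [r₃ sin(θ₃−θ₄)].
Numerator sine = -0.81513; denominator sine = +0.92653.
Result = 0.0085·30.47·(-0.81513) / (0.0268·(+0.92653)) = -8.503 rad/s; magnitude 8.503 rad/s.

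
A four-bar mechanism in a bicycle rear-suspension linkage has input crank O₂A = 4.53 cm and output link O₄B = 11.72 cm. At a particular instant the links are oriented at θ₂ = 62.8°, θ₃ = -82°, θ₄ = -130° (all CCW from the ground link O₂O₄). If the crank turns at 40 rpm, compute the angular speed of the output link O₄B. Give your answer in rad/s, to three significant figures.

1.26

ω₂ = 4.189 rad/s (from 40 rpm).
Differentiating the loop-closure r₂e^{iθ₂}+r₃e^{iθ₃}=r₁+r₄e^{iθ₄} gives r₂ω₂e^{iθ₂}+r₃ω₃e^{iθ₃}=r₄ω₄e^{iθ₄}.
Eliminating the other unknown: ω₄ = r₂ω₂ sin(θ₂−θ₃) / [r₄ sin(θ₄−θ₃)].
Numerator sine = +0.57643; denominator sine = -0.74314.
Result = 0.0453·4.189·(+0.57643) / (0.1172·(-0.74314)) = -1.2558 rad/s; magnitude 1.2558 rad/s.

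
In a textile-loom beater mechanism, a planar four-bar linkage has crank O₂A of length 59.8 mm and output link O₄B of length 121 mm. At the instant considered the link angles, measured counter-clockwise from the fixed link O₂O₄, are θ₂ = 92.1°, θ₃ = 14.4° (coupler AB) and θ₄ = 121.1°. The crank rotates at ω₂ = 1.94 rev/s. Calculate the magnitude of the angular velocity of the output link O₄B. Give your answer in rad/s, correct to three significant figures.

6.15

ω₂ = 12.19 rad/s (from 1.94 rev/s).
Differentiating the loop-closure r₂e^{iθ₂}+r₃e^{iθ₃}=r₁+r₄e^{iθ₄} gives r₂ω₂e^{iθ₂}+r₃ω₃e^{iθ₃}=r₄ω₄e^{iθ₄}.
Eliminating the other unknown: ω₄ = r₂ω₂ sin(θ₂−θ₃) / [r₄ sin(θ₄−θ₃)].
Numerator sine = +0.97705; denominator sine = +0.95782.
Result = 0.0598·12.19·(+0.97705) / (0.121·(+0.95782)) = +6.1451 rad/s; magnitude 6.1451 rad/s.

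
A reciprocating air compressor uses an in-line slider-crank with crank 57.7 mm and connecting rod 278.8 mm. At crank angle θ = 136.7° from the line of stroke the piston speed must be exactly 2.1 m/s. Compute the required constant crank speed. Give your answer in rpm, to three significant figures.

For an in-line slider-crank, |v_piston| = rω|sinθ|·[1 + r cosθ/√(L² − r² sin²θ)].
With r = 0.0577 m, L = 0.2788 m, θ = 136.7°: the bracketed kinematic factor |dx/dθ| = 0.033551 m.
ω = v/|dx/dθ| = 2.1/0.033551 = 62.592 rad/s.
N = 60ω/(2π) = 597.71 rpm.

598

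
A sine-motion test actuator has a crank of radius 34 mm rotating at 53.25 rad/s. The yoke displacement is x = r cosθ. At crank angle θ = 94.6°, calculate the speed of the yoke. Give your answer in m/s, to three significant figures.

ω = 53.25 rad/s
x = r cosθ ⇒ ẋ = −rω sinθ.
|v| = rω|sinθ| = 0.034·53.25·|sin 94.6°| = 1.8047 m/s.

1.80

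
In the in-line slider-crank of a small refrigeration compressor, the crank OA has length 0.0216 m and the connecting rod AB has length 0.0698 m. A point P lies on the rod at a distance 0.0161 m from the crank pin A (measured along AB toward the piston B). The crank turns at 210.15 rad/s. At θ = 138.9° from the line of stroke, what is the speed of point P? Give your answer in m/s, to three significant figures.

3.86

ω = 210.2 rad/s.  Crank-pin speed |V_A| = rω = 4.5392 m/s, perpendicular to OA.
Rod angle: sinφ = −(r/L) sinθ ⇒ φ = -11.738°; ω_rod = −rω cosθ/√(L²−r²sin²θ) = +50.052 rad/s.
V_P = V_A + ω_rod × AP, with AP = 0.0161 m along the rod.
Components: V_Px = −rω sinθ − a·ω_rod·sinφ = -2.8201 m/s;  V_Py = rω cosθ + a·ω_rod·cosφ = -2.6316 m/s.
|V_P| = √(V_Px² + V_Py²) = 3.8572 m/s.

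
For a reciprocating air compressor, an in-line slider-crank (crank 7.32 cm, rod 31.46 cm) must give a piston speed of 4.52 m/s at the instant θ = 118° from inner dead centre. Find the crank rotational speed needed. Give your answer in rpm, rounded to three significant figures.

For an in-line slider-crank, |v_piston| = rω|sinθ|·[1 + r cosθ/√(L² − r² sin²θ)].
With r = 0.0732 m, L = 0.3146 m, θ = 118°: the bracketed kinematic factor |dx/dθ| = 0.057418 m.
ω = v/|dx/dθ| = 4.52/0.057418 = 78.721 rad/s.
N = 60ω/(2π) = 751.73 rpm.

752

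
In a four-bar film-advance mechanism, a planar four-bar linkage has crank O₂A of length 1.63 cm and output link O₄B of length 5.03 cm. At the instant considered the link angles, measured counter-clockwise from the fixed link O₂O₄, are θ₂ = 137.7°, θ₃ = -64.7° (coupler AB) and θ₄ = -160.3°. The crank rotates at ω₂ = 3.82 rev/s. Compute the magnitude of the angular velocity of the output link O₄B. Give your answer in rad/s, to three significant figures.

ω₂ = 24 rad/s (from 3.82 rev/s).
Differentiating the loop-closure r₂e^{iθ₂}+r₃e^{iθ₃}=r₁+r₄e^{iθ₄} gives r₂ω₂e^{iθ₂}+r₃ω₃e^{iθ₃}=r₄ω₄e^{iθ₄}.
Eliminating the other unknown: ω₄ = r₂ω₂ sin(θ₂−θ₃) / [r₄ sin(θ₄−θ₃)].
Numerator sine = -0.38107; denominator sine = -0.99523.
Result = 0.0163·24·(-0.38107) / (0.0503·(-0.99523)) = +2.9781 rad/s; magnitude 2.9781 rad/s.

2.98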